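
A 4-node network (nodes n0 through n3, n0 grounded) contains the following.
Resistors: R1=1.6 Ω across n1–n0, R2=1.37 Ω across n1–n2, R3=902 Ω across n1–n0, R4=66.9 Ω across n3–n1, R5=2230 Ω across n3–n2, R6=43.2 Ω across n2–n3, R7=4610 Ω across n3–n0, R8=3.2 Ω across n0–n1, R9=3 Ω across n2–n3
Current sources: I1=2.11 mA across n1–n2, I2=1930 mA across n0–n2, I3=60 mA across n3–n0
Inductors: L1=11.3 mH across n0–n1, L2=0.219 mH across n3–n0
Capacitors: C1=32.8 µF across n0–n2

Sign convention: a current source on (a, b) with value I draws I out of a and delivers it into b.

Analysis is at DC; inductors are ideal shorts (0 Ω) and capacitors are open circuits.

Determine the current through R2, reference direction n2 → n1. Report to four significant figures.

1.298 A

Element admittances at DC:
  Y(R1) = 0.6250 S between n1,n0
  Y(R2) = 0.7299 S between n1,n2
  I1: injects 0.00211 A into n2 (from n1)
  I2: injects 1.93 A into n2 (from n0)
  Y(R3) = 0.001109 S between n1,n0
  Y(R4) = 0.01495 S between n3,n1
  Y(R5) = 0.0004484 S between n3,n2
  L1: short n0↔n1 (DC inductor)
  Y(R6) = 0.02315 S between n2,n3
  Y(R7) = 0.0002169 S between n3,n0
  Y(R8) = 0.3125 S between n0,n1
  Y(C1) = 0.000 S between n0,n2
  Y(R9) = 0.3333 S between n2,n3
  L2: short n3↔n0 (DC inductor)
  I3: injects 0.06 A into n0 (from n3)
Assemble and solve the 5×5 MNA system:
  V(n1)=0.000  V(n2)=1.778  V(n3)=0.000
  i(L1)=-1.295  i(L2)=0.5745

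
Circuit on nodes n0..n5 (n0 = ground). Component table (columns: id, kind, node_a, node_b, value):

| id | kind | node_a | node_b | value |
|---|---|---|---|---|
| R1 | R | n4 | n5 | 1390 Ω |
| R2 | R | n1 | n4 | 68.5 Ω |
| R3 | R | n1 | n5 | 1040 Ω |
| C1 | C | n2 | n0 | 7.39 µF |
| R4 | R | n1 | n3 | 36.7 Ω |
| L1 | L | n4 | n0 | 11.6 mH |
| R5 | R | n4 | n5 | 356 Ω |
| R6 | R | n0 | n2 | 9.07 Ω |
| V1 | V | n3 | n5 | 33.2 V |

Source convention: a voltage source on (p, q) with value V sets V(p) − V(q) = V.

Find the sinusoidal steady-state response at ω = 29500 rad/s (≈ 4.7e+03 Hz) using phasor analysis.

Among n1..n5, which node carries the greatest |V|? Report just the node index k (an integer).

MNA unknowns: 5 node voltages V₁..V_5 plus 1 source current (V1)
R1: Y=0.0007194+0.000j on G[4,5]
R2: Y=0.01460+0.000j on G[1,4]
R3: Y=0.0009615+0.000j on G[1,5]
C1: Y=0.000+0.2180j on G[2,0]
R4: Y=0.02725+0.000j on G[1,3]
L1: Y=0.000-0.002922j on G[4,0]
R5: Y=0.002809+0.000j on G[4,5]
R6: Y=0.1103+0.000j on G[0,2]
V1: row V3−V5=33.2, i_V1 at 3,5
solve → V1=5.671+0.000j, V2=0.000+0.000j, V3=9.737+0.000j, V4=0.000+0.000j, V5=-23.46+0.000j
aux → i_V1=-0.1108+0.000j

5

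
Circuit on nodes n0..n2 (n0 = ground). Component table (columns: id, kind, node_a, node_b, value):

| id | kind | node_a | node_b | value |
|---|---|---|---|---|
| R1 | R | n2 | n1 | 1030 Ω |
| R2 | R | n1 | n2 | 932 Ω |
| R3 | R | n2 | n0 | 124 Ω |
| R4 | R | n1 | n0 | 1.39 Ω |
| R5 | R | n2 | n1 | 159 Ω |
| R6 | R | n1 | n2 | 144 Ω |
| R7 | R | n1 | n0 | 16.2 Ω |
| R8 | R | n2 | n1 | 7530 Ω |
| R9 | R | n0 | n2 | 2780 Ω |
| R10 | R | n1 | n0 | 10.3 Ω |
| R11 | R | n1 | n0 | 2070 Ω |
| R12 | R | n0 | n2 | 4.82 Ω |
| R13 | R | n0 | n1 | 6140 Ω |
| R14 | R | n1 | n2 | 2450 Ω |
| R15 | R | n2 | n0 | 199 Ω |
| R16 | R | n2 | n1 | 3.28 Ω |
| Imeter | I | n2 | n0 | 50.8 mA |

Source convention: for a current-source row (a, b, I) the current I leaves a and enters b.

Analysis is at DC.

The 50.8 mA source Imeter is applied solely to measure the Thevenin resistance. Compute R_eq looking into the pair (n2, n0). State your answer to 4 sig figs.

R_eq = 2.194 Ω

Apply KCL at each of the 2 non-ground nodes and solve the resulting linear system.
Node n1: branches {R1, R2, R4, R5, R6, R7, R8, R10, R11, R13, R14, R16} → V_1 = -0.02979
Node n2: branches {R1, R2, R3, R5, R6, R8, R9, R12, R14, R15, R16, Imeter} → V_2 = -0.1114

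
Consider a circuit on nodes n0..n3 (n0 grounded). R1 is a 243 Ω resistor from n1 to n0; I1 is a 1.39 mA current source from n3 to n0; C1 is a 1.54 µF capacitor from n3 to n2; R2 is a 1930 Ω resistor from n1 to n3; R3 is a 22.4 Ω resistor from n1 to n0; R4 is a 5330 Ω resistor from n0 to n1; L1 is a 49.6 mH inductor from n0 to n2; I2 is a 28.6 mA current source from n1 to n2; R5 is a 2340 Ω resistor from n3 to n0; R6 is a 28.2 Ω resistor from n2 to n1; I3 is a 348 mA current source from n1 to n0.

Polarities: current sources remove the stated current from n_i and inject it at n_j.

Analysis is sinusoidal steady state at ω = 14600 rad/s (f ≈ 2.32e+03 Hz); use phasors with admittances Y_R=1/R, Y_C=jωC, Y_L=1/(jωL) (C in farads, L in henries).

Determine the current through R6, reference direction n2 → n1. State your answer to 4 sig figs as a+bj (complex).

MNA unknowns: 3 node voltages V₁..V_3
R1: Y=0.004115+0.000j on G[1,0]
I1: z[3]−=0.00139, z[0]+=0.00139
C1: Y=0.000+0.02248j on G[3,2]
R2: Y=0.0005181+0.000j on G[1,3]
R3: Y=0.04464+0.000j on G[1,0]
R4: Y=0.0001876+0.000j on G[0,1]
L1: Y=0.000-0.001381j on G[0,2]
I2: z[1]−=0.0286, z[2]+=0.0286
R5: Y=0.0004274+0.000j on G[3,0]
R6: Y=0.03546+0.000j on G[2,1]
I3: z[1]−=0.348, z[0]+=0.348
solve → V1=-7.073-0.1718j, V2=-6.227-0.4051j, V3=-6.213-0.4415j

0.02998-0.008271j A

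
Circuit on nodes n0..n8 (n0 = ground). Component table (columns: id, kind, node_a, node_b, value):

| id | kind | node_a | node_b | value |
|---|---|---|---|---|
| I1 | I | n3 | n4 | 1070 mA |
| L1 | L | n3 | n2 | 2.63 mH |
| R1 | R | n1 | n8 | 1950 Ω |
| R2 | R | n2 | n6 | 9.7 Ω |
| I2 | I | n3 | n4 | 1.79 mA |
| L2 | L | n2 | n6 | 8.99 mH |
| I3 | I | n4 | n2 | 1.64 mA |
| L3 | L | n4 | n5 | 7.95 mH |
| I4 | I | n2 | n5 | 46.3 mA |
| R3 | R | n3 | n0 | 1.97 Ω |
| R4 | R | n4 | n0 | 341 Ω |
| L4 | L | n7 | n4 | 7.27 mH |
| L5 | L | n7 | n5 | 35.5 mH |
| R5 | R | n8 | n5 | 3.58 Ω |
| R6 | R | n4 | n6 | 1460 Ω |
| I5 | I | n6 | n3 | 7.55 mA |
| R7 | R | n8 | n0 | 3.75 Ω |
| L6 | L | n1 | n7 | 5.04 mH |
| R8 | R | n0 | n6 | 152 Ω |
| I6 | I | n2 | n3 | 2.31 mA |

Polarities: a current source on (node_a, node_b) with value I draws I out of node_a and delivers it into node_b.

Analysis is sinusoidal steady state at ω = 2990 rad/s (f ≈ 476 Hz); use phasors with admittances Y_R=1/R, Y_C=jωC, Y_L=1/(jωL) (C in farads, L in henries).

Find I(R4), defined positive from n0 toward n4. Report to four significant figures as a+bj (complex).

Element admittances at ω=2990 rad/s:
  I1: injects 1.07 A into n4 (from n3)
  Y(L1) = 0.000-0.1272j S between n3,n2
  Y(R1) = 0.0005128+0.000j S between n1,n8
  Y(R2) = 0.1031+0.000j S between n2,n6
  I2: injects 0.00179 A into n4 (from n3)
  Y(L2) = 0.000-0.03720j S between n2,n6
  I3: injects 0.00164 A into n2 (from n4)
  Y(L3) = 0.000-0.04207j S between n4,n5
  I4: injects 0.0463 A into n5 (from n2)
  Y(R3) = 0.5076+0.000j S between n3,n0
  Y(R4) = 0.002933+0.000j S between n4,n0
  Y(L4) = 0.000-0.04600j S between n7,n4
  Y(L5) = 0.000-0.009421j S between n7,n5
  Y(R5) = 0.2793+0.000j S between n8,n5
  Y(R6) = 0.0006849+0.000j S between n4,n6
  I5: injects 0.00755 A into n3 (from n6)
  Y(R7) = 0.2667+0.000j S between n8,n0
  Y(L6) = 0.000-0.06636j S between n1,n7
  Y(R8) = 0.006579+0.000j S between n0,n6
  I6: injects 0.00231 A into n3 (from n2)
Assemble and solve the 8×8 MNA system:
  V(n1)=9.526+16.51j  V(n2)=-2.267-0.2248j  V(n3)=-2.155+0.02796j  V(n4)=9.513+20.12j  V(n5)=7.910-0.5646j  V(n6)=-2.184-0.05704j  V(n7)=9.396+16.55j  V(n8)=4.052-0.2731j

-0.02790-0.05900j A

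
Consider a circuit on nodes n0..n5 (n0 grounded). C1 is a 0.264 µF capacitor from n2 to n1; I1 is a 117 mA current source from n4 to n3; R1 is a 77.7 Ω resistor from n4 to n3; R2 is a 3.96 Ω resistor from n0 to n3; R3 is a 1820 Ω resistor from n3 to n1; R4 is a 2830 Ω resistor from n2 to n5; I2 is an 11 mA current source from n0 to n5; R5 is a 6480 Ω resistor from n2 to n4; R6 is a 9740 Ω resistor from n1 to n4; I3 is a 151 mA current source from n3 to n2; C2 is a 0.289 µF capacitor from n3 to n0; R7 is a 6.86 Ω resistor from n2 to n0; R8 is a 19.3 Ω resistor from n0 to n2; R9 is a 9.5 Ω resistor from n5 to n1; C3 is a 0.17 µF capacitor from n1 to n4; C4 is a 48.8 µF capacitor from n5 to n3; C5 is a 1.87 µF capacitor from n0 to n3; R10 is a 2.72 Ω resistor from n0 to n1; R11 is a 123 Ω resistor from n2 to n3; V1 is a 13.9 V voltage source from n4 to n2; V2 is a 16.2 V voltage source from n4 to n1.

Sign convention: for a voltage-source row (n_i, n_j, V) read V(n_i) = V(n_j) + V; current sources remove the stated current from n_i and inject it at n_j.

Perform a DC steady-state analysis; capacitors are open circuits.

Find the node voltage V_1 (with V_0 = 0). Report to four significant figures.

-1.062 V

MNA unknowns: 5 node voltages V₁..V_5 plus 2 source currents (V1, V2)
C1: Y=0.000 on G[2,1]
I1: z[4]−=0.117, z[3]+=0.117
R1: Y=0.01287 on G[4,3]
R2: Y=0.2525 on G[0,3]
R3: Y=0.0005495 on G[3,1]
R4: Y=0.0003534 on G[2,5]
I2: z[0]−=0.011, z[5]+=0.011
R5: Y=0.0001543 on G[2,4]
R6: Y=0.0001027 on G[1,4]
I3: z[3]−=0.151, z[2]+=0.151
C2: Y=0.000 on G[3,0]
R7: Y=0.1458 on G[2,0]
R8: Y=0.05181 on G[0,2]
R9: Y=0.1053 on G[5,1]
C3: Y=0.000 on G[1,4]
C4: Y=0.000 on G[5,3]
C5: Y=0.000 on G[0,3]
R10: Y=0.3676 on G[0,1]
R11: Y=0.008130 on G[2,3]
V1: row V4−V2=13.9, i_V1 at 4,2
V2: row V4−V1=16.2, i_V2 at 4,1
solve → V1=-1.062, V2=1.238, V3=0.6214, V4=15.14, V5=-0.9503
aux → i_V1=0.09722, i_V2=-0.4049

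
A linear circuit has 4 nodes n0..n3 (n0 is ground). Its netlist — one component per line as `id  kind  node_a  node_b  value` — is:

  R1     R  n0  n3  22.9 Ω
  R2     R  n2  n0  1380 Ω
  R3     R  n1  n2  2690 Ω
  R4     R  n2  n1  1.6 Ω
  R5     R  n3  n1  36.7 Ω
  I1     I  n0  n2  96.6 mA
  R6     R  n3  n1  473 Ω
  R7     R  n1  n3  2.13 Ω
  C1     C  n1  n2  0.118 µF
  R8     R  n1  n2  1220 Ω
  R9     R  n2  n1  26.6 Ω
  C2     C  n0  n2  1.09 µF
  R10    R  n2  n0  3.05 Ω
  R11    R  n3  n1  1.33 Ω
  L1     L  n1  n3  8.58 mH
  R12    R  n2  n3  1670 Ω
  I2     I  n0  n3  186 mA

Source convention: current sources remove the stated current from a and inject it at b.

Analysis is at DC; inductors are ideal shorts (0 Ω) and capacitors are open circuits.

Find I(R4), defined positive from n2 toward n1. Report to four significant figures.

-0.1359 A

MNA unknowns: 3 node voltages V₁..V_3 plus 1 source current (L1)
R1: Y=0.04367 on G[0,3]
R2: Y=0.0007246 on G[2,0]
R3: Y=0.0003717 on G[1,2]
R4: Y=0.6250 on G[2,1]
R5: Y=0.02725 on G[3,1]
I1: z[0]−=0.0966, z[2]+=0.0966
R6: Y=0.002114 on G[3,1]
R7: Y=0.4695 on G[1,3]
C1: Y=0.000 on G[1,2]
R8: Y=0.0008197 on G[1,2]
R9: Y=0.03759 on G[2,1]
C2: Y=0.000 on G[0,2]
R10: Y=0.3279 on G[2,0]
R11: Y=0.7519 on G[3,1]
L1: row V1−V3=0, i_L1 at 1,3
R12: Y=0.0005988 on G[2,3]
I2: z[0]−=0.186, z[3]+=0.186
solve → V1=0.9511, V2=0.7336, V3=0.9511
aux → i_L1=-0.1443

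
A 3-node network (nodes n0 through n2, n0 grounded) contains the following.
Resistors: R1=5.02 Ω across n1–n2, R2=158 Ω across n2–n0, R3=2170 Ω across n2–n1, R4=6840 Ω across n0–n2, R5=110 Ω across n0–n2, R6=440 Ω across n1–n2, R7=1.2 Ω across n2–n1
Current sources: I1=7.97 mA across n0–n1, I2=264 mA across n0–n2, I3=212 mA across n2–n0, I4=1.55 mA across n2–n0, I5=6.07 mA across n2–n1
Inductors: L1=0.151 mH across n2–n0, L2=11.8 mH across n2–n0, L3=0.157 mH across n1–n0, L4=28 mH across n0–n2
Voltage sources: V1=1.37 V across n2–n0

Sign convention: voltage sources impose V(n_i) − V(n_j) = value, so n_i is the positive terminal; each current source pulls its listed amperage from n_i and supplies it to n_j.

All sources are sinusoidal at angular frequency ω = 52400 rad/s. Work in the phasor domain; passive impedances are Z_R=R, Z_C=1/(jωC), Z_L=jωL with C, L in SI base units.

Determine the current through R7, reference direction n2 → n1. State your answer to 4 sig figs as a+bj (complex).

MNA unknowns: 2 node voltages V₁..V_2 plus 1 source current (V1)
R1: Y=0.1992+0.000j on G[1,2]
R2: Y=0.006329+0.000j on G[2,0]
R3: Y=0.0004608+0.000j on G[2,1]
I1: z[0]−=0.00797, z[1]+=0.00797
L1: Y=0.000-0.1264j on G[2,0]
R4: Y=0.0001462+0.000j on G[0,2]
L2: Y=0.000-0.001617j on G[2,0]
L3: Y=0.000-0.1216j on G[1,0]
I2: z[0]−=0.264, z[2]+=0.264
R5: Y=0.009091+0.000j on G[0,2]
R6: Y=0.002273+0.000j on G[1,2]
I3: z[2]−=0.212, z[0]+=0.212
R7: Y=0.8333+0.000j on G[2,1]
I4: z[2]−=0.00155, z[0]+=0.00155
L4: Y=0.000-0.0006816j on G[0,2]
I5: z[2]−=0.00607, z[1]+=0.00607
V1: row V2−V0=1.37, i_V1 at 2,0
solve → V1=1.365+0.1602j, V2=1.370+0.000j
aux → i_V1=0.01762+0.3422j

0.004377-0.1335j A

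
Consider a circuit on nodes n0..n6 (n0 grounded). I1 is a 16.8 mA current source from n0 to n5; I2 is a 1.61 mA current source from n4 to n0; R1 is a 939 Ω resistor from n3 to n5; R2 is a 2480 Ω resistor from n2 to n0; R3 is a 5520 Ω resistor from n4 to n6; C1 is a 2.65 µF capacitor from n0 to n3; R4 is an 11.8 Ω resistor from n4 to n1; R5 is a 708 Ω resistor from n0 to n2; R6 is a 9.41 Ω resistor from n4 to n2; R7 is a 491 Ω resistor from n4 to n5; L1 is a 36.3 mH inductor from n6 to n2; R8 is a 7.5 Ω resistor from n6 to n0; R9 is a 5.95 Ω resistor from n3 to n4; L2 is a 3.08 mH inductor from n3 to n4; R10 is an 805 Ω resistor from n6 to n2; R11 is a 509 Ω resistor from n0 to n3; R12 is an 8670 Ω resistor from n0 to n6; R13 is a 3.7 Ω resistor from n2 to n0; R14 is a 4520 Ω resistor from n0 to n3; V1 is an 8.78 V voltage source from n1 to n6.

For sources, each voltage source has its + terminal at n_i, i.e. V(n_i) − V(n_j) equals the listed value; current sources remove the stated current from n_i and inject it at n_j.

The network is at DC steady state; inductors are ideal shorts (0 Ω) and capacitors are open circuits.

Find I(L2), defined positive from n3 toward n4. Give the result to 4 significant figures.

-0.002849 A

Apply KCL at each of the 6 non-ground nodes and solve the resulting linear system.
Node n1: branches {R4, V1} → V_1 = 8.796
Node n2: branches {R2, R5, R6, L1, R10, R13} → V_2 = 0.01621
Node n3: branches {R1, C1, R9, L2, R11, R14} → V_3 = 3.942
Node n4: branches {I2, R3, R4, R6, R7, R9, L2} → V_4 = 3.942
Node n5: branches {I1, R1, R7} → V_5 = 9.359
Node n6: branches {R3, L1, R8, R10, R12, V1} → V_6 = 0.01621
Source currents: i(L1)=-0.4128, i(L2)=-0.002849, i(V1)=-0.4114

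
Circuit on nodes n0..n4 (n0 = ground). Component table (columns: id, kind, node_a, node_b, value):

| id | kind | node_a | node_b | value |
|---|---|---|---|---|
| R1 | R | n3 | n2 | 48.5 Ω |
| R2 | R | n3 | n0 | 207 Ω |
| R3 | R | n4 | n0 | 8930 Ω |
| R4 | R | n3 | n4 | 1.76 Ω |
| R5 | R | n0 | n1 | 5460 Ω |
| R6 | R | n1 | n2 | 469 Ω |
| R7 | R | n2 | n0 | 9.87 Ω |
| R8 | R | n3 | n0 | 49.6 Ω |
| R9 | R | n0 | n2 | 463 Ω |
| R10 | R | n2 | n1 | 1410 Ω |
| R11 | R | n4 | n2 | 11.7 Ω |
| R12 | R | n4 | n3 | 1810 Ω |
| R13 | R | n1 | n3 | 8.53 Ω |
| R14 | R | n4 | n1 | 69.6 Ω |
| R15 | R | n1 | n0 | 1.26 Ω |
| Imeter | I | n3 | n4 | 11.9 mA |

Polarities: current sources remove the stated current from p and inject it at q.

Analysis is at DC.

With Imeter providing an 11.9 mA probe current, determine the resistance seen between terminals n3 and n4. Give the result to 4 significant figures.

R_eq = 1.618 Ω

Apply KCL at each of the 4 non-ground nodes and solve the resulting linear system.
Node n1: branches {R5, R6, R10, R13, R14, R15} → V_1 = -0.0004743
Node n2: branches {R1, R6, R7, R9, R10, R11} → V_2 = 0.004966
Node n3: branches {R1, R2, R4, R8, R12, R13, Imeter} → V_3 = -0.005555
Node n4: branches {R3, R4, R11, R12, R14, Imeter} → V_4 = 0.01370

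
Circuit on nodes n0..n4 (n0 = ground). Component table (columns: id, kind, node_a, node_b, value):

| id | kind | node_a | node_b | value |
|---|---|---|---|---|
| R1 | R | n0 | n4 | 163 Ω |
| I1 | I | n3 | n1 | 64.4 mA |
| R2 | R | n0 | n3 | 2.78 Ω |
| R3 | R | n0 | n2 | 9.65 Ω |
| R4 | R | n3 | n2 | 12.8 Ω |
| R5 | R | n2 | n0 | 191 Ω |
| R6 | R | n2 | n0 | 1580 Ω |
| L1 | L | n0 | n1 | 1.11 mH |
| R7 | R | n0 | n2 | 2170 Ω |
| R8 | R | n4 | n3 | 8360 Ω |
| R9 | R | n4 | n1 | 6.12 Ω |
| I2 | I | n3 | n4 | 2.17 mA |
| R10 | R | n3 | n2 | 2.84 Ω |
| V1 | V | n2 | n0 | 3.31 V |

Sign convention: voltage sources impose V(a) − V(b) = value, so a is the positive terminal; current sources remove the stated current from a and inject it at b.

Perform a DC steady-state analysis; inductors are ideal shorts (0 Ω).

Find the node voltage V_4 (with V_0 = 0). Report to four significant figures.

Apply KCL at each of the 4 non-ground nodes and solve the resulting linear system.
Node n1: branches {I1, L1, R9} → V_1 = 0.000
Node n2: branches {R3, R4, R5, R6, R7, R10, V1} → V_2 = 3.310
Node n3: branches {I1, R2, R4, R8, I2, R10} → V_3 = 1.718
Node n4: branches {R1, R8, R9, I2} → V_4 = 0.01400
Source currents: i(L1)=-0.06669, i(V1)=-1.049

0.01400 V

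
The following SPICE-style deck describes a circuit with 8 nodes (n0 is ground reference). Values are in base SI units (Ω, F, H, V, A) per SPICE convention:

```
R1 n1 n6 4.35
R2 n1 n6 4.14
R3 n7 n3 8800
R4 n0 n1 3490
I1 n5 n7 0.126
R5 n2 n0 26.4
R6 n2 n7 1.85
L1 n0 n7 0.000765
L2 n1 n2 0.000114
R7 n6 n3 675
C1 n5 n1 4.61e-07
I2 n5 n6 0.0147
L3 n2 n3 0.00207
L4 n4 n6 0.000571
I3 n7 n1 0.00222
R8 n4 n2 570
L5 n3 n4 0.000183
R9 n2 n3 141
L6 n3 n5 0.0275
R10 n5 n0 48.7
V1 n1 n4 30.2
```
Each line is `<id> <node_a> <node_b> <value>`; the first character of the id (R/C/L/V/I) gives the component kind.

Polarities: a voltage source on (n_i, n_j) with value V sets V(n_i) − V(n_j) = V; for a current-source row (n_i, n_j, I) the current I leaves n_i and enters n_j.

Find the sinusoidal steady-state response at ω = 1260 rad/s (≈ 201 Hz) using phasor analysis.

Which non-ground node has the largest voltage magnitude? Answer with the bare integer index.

Element admittances at ω=1260 rad/s:
  Y(R1) = 0.2299+0.000j S between n1,n6
  Y(R2) = 0.2415+0.000j S between n1,n6
  Y(R3) = 0.0001136+0.000j S between n7,n3
  Y(R4) = 0.0002865+0.000j S between n0,n1
  I1: injects 0.126 A into n7 (from n5)
  Y(R5) = 0.03788+0.000j S between n2,n0
  Y(R6) = 0.5405+0.000j S between n2,n7
  Y(L1) = 0.000-1.037j S between n0,n7
  Y(L2) = 0.000-6.962j S between n1,n2
  Y(R7) = 0.001481+0.000j S between n6,n3
  Y(C1) = 0.000+0.0005809j S between n5,n1
  I2: injects 0.0147 A into n6 (from n5)
  Y(L3) = 0.000-0.3834j S between n2,n3
  Y(L4) = 0.000-1.390j S between n4,n6
  I3: injects 0.00222 A into n1 (from n7)
  Y(R8) = 0.001754+0.000j S between n4,n2
  Y(L5) = 0.000-4.337j S between n3,n4
  Y(R9) = 0.007092+0.000j S between n2,n3
  Y(L6) = 0.000-0.02886j S between n3,n5
  Y(R10) = 0.02053+0.000j S between n5,n0
  V1: constraint V(n1)−V(n4) = 30.2
Assemble and solve the 8×8 MNA system:
  V(n1)=2.134+0.07150j  V(n2)=0.6548+0.006009j  V(n3)=-25.70+0.1627j  V(n4)=-28.07+0.07150j  V(n5)=-19.49+9.340j  V(n6)=-24.94+9.264j  V(n7)=0.1851+0.3612j
  i(V1)=-13.22+14.62j

4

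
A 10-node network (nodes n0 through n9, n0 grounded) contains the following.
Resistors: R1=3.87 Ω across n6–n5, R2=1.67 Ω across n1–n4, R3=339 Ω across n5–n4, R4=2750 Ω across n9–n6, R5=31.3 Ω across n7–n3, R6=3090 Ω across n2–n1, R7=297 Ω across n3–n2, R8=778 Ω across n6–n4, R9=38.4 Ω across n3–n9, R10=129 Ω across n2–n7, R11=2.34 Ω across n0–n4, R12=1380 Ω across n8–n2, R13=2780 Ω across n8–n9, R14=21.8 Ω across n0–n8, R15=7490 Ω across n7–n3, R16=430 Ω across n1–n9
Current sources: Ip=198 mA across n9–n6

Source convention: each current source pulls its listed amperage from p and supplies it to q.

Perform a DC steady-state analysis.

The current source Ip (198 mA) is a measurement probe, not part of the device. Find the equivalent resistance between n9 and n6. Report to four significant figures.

R_eq = 436.4 Ω

Element admittances at DC:
  Y(R1) = 0.2584 S between n6,n5
  Y(R2) = 0.5988 S between n1,n4
  Y(R3) = 0.002950 S between n5,n4
  Y(R4) = 0.0003636 S between n9,n6
  Y(R5) = 0.03195 S between n7,n3
  Y(R6) = 0.0003236 S between n2,n1
  Y(R7) = 0.003367 S between n3,n2
  Y(R8) = 0.001285 S between n6,n4
  Y(R9) = 0.02604 S between n3,n9
  Y(R10) = 0.007752 S between n2,n7
  Y(R11) = 0.4274 S between n0,n4
  Y(R12) = 0.0007246 S between n8,n2
  Y(R13) = 0.0003597 S between n8,n9
  Y(R14) = 0.04587 S between n0,n8
  Y(R15) = 0.0001335 S between n7,n3
  Y(R16) = 0.002326 S between n1,n9
  Ip: injects 0.198 A into n6 (from n9)
Assemble and solve the 9×9 MNA system:
  V(n1)=-0.09698  V(n2)=-40.68  V(n3)=-45.04  V(n4)=0.1057  V(n5)=39.30  V(n6)=39.75  V(n7)=-44.19  V(n8)=-0.9851  V(n9)=-46.65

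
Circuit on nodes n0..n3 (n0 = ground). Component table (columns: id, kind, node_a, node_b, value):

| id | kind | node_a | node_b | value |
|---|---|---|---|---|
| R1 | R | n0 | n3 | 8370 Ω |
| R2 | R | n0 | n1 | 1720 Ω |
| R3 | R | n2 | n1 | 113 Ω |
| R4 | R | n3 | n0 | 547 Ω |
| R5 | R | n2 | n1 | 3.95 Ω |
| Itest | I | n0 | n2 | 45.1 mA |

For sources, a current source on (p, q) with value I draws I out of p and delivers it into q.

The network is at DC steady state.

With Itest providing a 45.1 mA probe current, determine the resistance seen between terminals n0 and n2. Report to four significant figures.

MNA unknowns: 3 node voltages V₁..V_3
R1: Y=0.0001195 on G[0,3]
R2: Y=0.0005814 on G[0,1]
R3: Y=0.008850 on G[2,1]
R4: Y=0.001828 on G[3,0]
R5: Y=0.2532 on G[2,1]
Itest: z[0]−=0.0451, z[2]+=0.0451
solve → V1=77.57, V2=77.74, V3=0.000

R_eq = 1724. Ω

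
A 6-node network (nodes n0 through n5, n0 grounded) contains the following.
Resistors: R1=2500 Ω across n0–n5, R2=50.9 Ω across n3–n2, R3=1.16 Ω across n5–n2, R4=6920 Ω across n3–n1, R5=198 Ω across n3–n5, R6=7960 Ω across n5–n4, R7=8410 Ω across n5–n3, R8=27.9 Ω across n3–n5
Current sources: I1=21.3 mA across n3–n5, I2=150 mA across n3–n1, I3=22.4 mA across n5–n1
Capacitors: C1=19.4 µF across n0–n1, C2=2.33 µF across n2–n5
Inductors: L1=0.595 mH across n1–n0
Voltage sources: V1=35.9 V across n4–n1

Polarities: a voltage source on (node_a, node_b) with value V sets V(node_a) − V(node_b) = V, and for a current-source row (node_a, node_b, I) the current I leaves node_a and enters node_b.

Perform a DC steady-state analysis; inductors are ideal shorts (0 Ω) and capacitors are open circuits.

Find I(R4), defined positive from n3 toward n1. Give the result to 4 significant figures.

-0.03646 A

MNA unknowns: 5 node voltages V₁..V_5 plus 2 source currents (L1, V1)
R1: Y=0.0004000 on G[0,5]
I1: z[3]−=0.0213, z[5]+=0.0213
C1: Y=0.000 on G[0,1]
R2: Y=0.01965 on G[3,2]
R3: Y=0.8621 on G[5,2]
R4: Y=0.0001445 on G[3,1]
L1: row V1−V0=0, i_L1 at 1,0
I2: z[3]−=0.15, z[1]+=0.15
I3: z[5]−=0.0224, z[1]+=0.0224
C2: Y=0.000 on G[2,5]
R5: Y=0.005051 on G[3,5]
R6: Y=0.0001256 on G[5,4]
R7: Y=0.0001189 on G[5,3]
R8: Y=0.03584 on G[3,5]
V1: row V4−V1=35.9, i_V1 at 4,1
solve → V1=0.000, V2=-250.1, V3=-252.3, V4=35.90, V5=-250.0
aux → i_L1=0.1000, i_V1=-0.03592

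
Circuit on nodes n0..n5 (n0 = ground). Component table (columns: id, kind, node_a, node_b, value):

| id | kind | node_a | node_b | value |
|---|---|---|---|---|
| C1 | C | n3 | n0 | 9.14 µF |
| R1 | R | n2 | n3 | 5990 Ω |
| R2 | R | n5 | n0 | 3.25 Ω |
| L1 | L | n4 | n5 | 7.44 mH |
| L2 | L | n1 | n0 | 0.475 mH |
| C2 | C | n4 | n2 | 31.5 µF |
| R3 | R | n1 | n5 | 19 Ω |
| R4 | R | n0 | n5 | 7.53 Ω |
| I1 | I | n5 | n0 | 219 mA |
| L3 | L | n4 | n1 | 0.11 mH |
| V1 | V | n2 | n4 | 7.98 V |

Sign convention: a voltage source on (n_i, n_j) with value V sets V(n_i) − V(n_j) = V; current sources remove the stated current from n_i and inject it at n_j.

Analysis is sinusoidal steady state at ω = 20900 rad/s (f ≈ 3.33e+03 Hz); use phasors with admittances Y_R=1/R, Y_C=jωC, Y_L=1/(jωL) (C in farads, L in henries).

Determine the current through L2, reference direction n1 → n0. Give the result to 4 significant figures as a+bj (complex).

MNA unknowns: 5 node voltages V₁..V_5 plus 1 source current (V1)
C1: Y=0.000+0.1910j on G[3,0]
R1: Y=0.0001669+0.000j on G[2,3]
R2: Y=0.3077+0.000j on G[5,0]
L1: Y=0.000-0.006431j on G[4,5]
L2: Y=0.000-0.1007j on G[1,0]
C2: Y=0.000+0.6583j on G[4,2]
R3: Y=0.05263+0.000j on G[1,5]
R4: Y=0.1328+0.000j on G[0,5]
I1: z[5]−=0.219, z[0]+=0.219
L3: Y=0.000-0.4350j on G[4,1]
V1: row V2−V4=7.98, i_V1 at 2,4
solve → V1=-0.1068-0.1860j, V2=7.868-0.1866j, V3=-0.0001571-0.006876j, V4=-0.1120-0.1866j, V5=-0.4576-0.02436j
aux → i_V1=-0.001314-5.254j

-0.01873+0.01076j A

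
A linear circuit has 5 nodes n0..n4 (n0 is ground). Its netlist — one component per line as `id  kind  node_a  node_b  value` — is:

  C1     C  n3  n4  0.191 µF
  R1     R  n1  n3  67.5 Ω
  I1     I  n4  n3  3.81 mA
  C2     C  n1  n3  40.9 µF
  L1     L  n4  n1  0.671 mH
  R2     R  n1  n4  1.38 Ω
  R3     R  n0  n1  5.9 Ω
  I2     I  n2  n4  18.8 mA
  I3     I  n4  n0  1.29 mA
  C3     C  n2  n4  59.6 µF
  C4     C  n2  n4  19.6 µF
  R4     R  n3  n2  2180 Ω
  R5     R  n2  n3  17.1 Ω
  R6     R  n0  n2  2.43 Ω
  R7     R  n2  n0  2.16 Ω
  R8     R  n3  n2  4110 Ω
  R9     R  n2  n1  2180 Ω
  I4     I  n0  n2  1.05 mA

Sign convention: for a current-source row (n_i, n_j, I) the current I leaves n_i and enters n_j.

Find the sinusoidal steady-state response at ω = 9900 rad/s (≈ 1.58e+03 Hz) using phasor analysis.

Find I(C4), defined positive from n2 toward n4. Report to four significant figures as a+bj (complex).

-0.003962-0.0008698j A

Element admittances at ω=9900 rad/s:
  Y(C1) = 0.000+0.001891j S between n3,n4
  Y(R1) = 0.01481+0.000j S between n1,n3
  I1: injects 0.00381 A into n3 (from n4)
  Y(C2) = 0.000+0.4049j S between n1,n3
  Y(L1) = 0.000-0.1505j S between n4,n1
  Y(R2) = 0.7246+0.000j S between n1,n4
  Y(R3) = 0.1695+0.000j S between n0,n1
  I2: injects 0.0188 A into n4 (from n2)
  I3: injects 0.00129 A into n0 (from n4)
  Y(C3) = 0.000+0.5900j S between n2,n4
  Y(C4) = 0.000+0.1940j S between n2,n4
  Y(R4) = 0.0004587+0.000j S between n3,n2
  Y(R5) = 0.05848+0.000j S between n2,n3
  Y(R6) = 0.4115+0.000j S between n0,n2
  Y(R7) = 0.4630+0.000j S between n2,n0
  Y(R8) = 0.0002433+0.000j S between n3,n2
  Y(R9) = 0.0004587+0.000j S between n2,n1
  I4: injects 0.00105 A into n2 (from n0)
Assemble and solve the 4×4 MNA system:
  V(n1)=0.005274-0.01269j  V(n2)=-0.001297+0.002460j  V(n3)=0.008883-0.02047j  V(n4)=0.003186-0.01796j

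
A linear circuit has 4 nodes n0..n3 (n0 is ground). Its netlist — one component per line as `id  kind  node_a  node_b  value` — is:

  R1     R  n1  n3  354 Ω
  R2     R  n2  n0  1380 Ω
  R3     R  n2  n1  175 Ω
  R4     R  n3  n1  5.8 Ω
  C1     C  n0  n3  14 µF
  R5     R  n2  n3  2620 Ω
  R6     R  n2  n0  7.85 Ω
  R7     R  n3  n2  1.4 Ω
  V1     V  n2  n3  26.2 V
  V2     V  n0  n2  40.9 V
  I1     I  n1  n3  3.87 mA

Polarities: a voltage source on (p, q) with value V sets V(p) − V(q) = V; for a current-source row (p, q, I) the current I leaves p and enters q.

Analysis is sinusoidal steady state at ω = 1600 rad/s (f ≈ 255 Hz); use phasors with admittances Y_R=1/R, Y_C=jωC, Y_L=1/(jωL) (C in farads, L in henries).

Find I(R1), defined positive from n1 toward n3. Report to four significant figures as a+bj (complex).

Apply KCL at each of the 3 non-ground nodes and solve the resulting linear system.
Node n1: branches {R1, R3, R4, I1} → V_1 = -66.29+0.000j
Node n2: branches {R2, R3, R5, R6, R7, V1, V2} → V_2 = -40.90+0.000j
Node n3: branches {R1, R4, C1, R5, R7, V1, I1} → V_3 = -67.10+0.000j
Source currents: i(V1)=-18.87-1.503j, i(V2)=-5.240-1.503j

0.002277+0.000j A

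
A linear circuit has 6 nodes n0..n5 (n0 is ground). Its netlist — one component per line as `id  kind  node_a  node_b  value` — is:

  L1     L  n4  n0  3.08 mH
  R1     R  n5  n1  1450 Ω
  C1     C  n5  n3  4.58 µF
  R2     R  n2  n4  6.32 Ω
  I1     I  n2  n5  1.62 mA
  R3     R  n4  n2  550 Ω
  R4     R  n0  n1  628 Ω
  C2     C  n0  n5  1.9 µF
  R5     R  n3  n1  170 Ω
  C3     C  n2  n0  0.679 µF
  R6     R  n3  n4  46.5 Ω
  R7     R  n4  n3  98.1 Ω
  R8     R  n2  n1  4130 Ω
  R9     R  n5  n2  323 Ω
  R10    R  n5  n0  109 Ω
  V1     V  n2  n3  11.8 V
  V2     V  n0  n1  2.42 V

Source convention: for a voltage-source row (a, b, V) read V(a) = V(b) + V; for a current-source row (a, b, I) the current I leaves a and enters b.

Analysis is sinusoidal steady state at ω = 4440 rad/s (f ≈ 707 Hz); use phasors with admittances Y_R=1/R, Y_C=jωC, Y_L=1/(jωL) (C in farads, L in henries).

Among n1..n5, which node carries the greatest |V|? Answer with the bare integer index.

3

Apply KCL at each of the 5 non-ground nodes and solve the resulting linear system.
Node n1: branches {R1, R4, R5, R8, V2} → V_1 = -2.420+0.000j
Node n2: branches {R2, I1, R3, C3, R8, R9, V1} → V_2 = 1.672+1.555j
Node n3: branches {C1, R5, R6, R7, V1} → V_3 = -10.13+1.555j
Node n4: branches {L1, R2, R3, R6, R7} → V_4 = -0.7610+1.265j
Node n5: branches {R1, C1, I1, C2, R9, R10} → V_5 = -6.157-1.853j
Source currents: i(V1)=-0.4116-0.06241j, i(V2)=0.04307-0.008244j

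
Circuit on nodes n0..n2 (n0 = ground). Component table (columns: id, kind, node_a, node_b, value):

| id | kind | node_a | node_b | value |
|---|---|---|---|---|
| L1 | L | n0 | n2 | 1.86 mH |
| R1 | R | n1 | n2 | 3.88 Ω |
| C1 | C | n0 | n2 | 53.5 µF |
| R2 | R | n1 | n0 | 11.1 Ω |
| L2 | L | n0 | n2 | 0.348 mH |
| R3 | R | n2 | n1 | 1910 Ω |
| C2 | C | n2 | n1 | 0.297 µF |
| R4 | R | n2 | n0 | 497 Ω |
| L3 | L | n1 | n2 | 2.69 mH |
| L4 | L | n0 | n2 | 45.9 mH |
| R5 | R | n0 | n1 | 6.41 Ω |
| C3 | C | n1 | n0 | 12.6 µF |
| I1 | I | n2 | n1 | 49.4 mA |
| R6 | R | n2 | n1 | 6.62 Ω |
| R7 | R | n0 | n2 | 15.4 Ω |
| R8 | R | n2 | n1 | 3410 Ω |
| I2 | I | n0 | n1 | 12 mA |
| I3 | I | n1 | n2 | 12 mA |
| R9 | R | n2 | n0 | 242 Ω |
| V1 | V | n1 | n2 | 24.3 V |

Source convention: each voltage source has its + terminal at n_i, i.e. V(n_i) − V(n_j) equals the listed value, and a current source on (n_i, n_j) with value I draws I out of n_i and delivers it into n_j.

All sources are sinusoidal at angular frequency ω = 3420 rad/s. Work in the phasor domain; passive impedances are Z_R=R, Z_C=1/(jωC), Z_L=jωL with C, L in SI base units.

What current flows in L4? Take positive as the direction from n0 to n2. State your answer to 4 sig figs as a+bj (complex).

0.04491-0.009739j A

Element admittances at ω=3420 rad/s:
  Y(L1) = 0.000-0.1572j S between n0,n2
  Y(R1) = 0.2577+0.000j S between n1,n2
  Y(C1) = 0.000+0.1830j S between n0,n2
  Y(R2) = 0.09009+0.000j S between n1,n0
  Y(L2) = 0.000-0.8402j S between n0,n2
  Y(R3) = 0.0005236+0.000j S between n2,n1
  Y(C2) = 0.000+0.001016j S between n2,n1
  Y(R4) = 0.002012+0.000j S between n2,n0
  Y(L3) = 0.000-0.1087j S between n1,n2
  Y(L4) = 0.000-0.006370j S between n0,n2
  Y(R5) = 0.1560+0.000j S between n0,n1
  Y(C3) = 0.000+0.04309j S between n1,n0
  I1: injects 0.0494 A into n1 (from n2)
  Y(R6) = 0.1511+0.000j S between n2,n1
  Y(R7) = 0.06494+0.000j S between n0,n2
  Y(R8) = 0.0002933+0.000j S between n2,n1
  I2: injects 0.012 A into n1 (from n0)
  I3: injects 0.012 A into n2 (from n1)
  Y(R9) = 0.004132+0.000j S between n2,n0
  V1: constraint V(n1)−V(n2) = 24.3
Assemble and solve the 3×3 MNA system:
  V(n1)=22.77-7.050j  V(n2)=-1.529-7.050j
  i(V1)=-15.81+3.370j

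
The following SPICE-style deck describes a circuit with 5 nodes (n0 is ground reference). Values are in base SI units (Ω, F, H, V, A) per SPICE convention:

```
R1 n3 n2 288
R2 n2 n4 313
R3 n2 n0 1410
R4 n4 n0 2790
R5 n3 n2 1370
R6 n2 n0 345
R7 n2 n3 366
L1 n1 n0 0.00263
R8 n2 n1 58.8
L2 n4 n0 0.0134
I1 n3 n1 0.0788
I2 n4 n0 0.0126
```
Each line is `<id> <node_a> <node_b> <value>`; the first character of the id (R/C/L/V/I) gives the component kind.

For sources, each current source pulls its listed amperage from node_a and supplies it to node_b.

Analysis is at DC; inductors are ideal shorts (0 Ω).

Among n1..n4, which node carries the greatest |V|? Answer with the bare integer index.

3

Apply KCL at each of the 4 non-ground nodes and solve the resulting linear system.
Node n1: branches {L1, R8, I1} → V_1 = 0.000
Node n2: branches {R1, R2, R3, R5, R6, R7, R8} → V_2 = -3.310
Node n3: branches {R1, R5, R7, I1} → V_3 = -14.67
Node n4: branches {R2, R4, L2, I2} → V_4 = 0.000
Source currents: i(L1)=0.02251, i(L2)=-0.02317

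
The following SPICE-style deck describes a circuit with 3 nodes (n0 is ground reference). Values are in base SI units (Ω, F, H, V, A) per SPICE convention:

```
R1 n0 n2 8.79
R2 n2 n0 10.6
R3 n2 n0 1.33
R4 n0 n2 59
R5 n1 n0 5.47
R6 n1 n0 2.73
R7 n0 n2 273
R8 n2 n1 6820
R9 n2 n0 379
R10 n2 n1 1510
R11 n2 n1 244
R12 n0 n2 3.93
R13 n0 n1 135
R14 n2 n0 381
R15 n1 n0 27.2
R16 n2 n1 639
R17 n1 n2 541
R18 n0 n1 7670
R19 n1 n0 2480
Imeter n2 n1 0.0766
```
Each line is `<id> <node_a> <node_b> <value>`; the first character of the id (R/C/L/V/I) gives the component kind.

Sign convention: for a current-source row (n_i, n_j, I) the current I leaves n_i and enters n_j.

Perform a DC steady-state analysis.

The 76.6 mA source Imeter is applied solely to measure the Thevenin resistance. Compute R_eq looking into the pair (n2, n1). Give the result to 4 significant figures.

MNA unknowns: 2 node voltages V₁..V_2
R1: Y=0.1138 on G[0,2]
R2: Y=0.09434 on G[2,0]
R3: Y=0.7519 on G[2,0]
R4: Y=0.01695 on G[0,2]
R5: Y=0.1828 on G[1,0]
R6: Y=0.3663 on G[1,0]
R7: Y=0.003663 on G[0,2]
R8: Y=0.0001466 on G[2,1]
R9: Y=0.002639 on G[2,0]
R10: Y=0.0006623 on G[2,1]
R11: Y=0.004098 on G[2,1]
R12: Y=0.2545 on G[0,2]
R13: Y=0.007407 on G[0,1]
R14: Y=0.002625 on G[2,0]
R15: Y=0.03676 on G[1,0]
R16: Y=0.001565 on G[2,1]
R17: Y=0.001848 on G[1,2]
R18: Y=0.0001304 on G[0,1]
R19: Y=0.0004032 on G[1,0]
Imeter: z[2]−=0.0766, z[1]+=0.0766
solve → V1=0.1264, V2=-0.06050

R_eq = 2.440 Ω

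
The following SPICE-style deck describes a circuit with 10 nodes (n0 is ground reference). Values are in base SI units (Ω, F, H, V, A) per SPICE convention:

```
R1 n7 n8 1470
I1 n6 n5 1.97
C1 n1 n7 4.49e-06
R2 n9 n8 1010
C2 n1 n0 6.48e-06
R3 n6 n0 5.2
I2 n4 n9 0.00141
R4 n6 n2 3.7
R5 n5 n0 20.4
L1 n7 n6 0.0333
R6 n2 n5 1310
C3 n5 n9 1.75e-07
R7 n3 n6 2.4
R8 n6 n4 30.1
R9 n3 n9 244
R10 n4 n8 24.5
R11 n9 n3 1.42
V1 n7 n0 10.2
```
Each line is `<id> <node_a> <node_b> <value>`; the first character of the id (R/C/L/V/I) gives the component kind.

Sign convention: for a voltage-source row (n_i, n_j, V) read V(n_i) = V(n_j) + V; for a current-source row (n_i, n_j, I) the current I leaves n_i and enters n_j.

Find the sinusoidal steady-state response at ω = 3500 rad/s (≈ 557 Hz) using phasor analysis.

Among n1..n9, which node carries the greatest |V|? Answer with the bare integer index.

MNA unknowns: 9 node voltages V₁..V_9 plus 1 source current (V1)
R1: Y=0.0006803+0.000j on G[7,8]
I1: z[6]−=1.97, z[5]+=1.97
C1: Y=0.000+0.01571j on G[1,7]
R2: Y=0.0009901+0.000j on G[9,8]
C2: Y=0.000+0.02268j on G[1,0]
R3: Y=0.1923+0.000j on G[6,0]
I2: z[4]−=0.00141, z[9]+=0.00141
R4: Y=0.2703+0.000j on G[6,2]
R5: Y=0.04902+0.000j on G[5,0]
L1: Y=0.000-0.008580j on G[7,6]
R6: Y=0.0007634+0.000j on G[2,5]
C3: Y=0.000+0.0006125j on G[5,9]
R7: Y=0.4167+0.000j on G[3,6]
R8: Y=0.03322+0.000j on G[6,4]
R9: Y=0.004098+0.000j on G[3,9]
R10: Y=0.04082+0.000j on G[4,8]
R11: Y=0.7042+0.000j on G[9,3]
V1: row V7−V0=10.2, i_V1 at 7,0
solve → V1=4.175+0.000j, V2=-9.808-0.7383j, V3=-9.942-0.6663j, V4=-9.609-0.7217j, V5=39.42-0.6186j, V6=-9.947-0.7387j, V7=10.20+0.000j, V8=-9.299-0.7078j, V9=-9.939-0.6237j
aux → i_V1=-0.01960+0.07769j

5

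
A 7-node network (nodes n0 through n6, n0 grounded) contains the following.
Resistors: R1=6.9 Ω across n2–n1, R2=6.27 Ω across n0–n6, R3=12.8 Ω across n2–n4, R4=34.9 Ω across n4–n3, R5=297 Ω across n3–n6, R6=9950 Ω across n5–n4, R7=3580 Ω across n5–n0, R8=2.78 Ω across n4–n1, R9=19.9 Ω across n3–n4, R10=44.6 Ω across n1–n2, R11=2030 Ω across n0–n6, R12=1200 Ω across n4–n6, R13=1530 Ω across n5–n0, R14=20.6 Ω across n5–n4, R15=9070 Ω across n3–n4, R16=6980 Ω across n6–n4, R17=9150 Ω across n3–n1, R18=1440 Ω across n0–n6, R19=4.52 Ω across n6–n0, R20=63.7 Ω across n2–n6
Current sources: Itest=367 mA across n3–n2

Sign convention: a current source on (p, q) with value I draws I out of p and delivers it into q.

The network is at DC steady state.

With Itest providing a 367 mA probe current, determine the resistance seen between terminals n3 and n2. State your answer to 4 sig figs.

Element admittances at DC:
  Y(R1) = 0.1449 S between n2,n1
  Y(R2) = 0.1595 S between n0,n6
  Y(R3) = 0.07812 S between n2,n4
  Y(R4) = 0.02865 S between n4,n3
  Y(R5) = 0.003367 S between n3,n6
  Y(R6) = 0.0001005 S between n5,n4
  Y(R7) = 0.0002793 S between n5,n0
  Y(R8) = 0.3597 S between n4,n1
  Y(R9) = 0.05025 S between n3,n4
  Y(R10) = 0.02242 S between n1,n2
  Y(R11) = 0.0004926 S between n0,n6
  Y(R12) = 0.0008333 S between n4,n6
  Y(R13) = 0.0006536 S between n5,n0
  Y(R14) = 0.04854 S between n5,n4
  Y(R15) = 0.0001103 S between n3,n4
  Y(R16) = 0.0001433 S between n6,n4
  Y(R17) = 0.0001093 S between n3,n1
  Y(R18) = 0.0006944 S between n0,n6
  Y(R19) = 0.2212 S between n6,n0
  Y(R20) = 0.01570 S between n2,n6
  Itest: injects 0.367 A into n2 (from n3)
Assemble and solve the 6×6 MNA system:
  V(n1)=-0.07118  V(n2)=1.167  V(n3)=-5.067  V(n4)=-0.6455  V(n5)=-0.6334  V(n6)=0.001547

R_eq = 16.99 Ω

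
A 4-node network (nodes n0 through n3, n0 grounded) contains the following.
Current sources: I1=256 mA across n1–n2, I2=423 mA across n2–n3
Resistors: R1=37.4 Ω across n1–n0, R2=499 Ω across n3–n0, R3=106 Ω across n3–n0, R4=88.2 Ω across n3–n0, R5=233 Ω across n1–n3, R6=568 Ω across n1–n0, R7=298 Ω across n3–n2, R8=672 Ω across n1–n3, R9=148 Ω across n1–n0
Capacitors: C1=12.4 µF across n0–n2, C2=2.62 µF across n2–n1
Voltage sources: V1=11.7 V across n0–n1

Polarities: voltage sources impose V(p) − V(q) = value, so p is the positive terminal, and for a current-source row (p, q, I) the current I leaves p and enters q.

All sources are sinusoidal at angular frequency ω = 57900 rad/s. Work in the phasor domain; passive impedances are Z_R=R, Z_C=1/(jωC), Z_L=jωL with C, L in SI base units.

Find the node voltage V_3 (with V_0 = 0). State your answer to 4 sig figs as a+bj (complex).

Apply KCL at each of the 3 non-ground nodes and solve the resulting linear system.
Node n1: branches {I1, R1, C2, R5, R6, R8, R9, V1} → V_1 = -11.70+0.000j
Node n2: branches {I1, C1, C2, I2, R7} → V_2 = -2.041+0.1420j
Node n3: branches {R2, R3, R4, R5, I2, R7, R8} → V_3 = 10.92+0.01493j
Source currents: i(V1)=-0.2657-1.465j

10.92+0.01493j V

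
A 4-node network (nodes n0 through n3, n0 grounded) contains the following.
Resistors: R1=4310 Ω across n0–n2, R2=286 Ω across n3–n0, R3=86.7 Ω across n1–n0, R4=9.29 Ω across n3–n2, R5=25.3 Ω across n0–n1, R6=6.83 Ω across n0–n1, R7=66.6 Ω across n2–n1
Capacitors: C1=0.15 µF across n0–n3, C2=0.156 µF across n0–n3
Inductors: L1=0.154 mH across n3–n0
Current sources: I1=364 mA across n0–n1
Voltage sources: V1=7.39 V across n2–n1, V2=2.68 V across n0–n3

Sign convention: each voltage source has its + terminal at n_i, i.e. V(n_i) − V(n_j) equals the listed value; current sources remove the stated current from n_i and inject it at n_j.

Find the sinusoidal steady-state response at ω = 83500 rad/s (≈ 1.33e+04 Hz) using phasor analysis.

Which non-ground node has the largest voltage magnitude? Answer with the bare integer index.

Apply KCL at each of the 3 non-ground nodes and solve the resulting linear system.
Node n1: branches {R3, I1, R5, R6, R7, V1} → V_1 = -2.363+0.000j
Node n2: branches {R1, R4, R7, V1} → V_2 = 5.027+0.000j
Node n3: branches {C1, R2, C2, L1, R4, V2} → V_3 = -2.680+0.000j
Source currents: i(V1)=-0.9417+0.000j, i(V2)=-0.8389+0.1399j

2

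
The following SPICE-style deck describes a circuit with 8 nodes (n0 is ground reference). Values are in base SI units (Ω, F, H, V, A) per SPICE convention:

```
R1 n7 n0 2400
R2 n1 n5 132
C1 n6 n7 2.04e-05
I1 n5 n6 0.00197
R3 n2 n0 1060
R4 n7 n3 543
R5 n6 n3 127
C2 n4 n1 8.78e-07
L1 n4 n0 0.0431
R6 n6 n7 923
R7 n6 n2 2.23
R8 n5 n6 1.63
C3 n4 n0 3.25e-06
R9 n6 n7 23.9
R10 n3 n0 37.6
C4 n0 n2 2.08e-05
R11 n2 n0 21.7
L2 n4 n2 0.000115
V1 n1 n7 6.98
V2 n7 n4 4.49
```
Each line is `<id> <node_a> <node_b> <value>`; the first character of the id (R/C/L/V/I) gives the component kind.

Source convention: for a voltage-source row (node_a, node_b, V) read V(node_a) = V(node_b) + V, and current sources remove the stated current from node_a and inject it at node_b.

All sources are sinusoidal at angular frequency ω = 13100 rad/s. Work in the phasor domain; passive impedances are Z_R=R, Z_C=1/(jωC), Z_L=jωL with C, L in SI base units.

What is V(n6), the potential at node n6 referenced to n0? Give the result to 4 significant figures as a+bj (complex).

2.179+1.777j V

Element admittances at ω=13100 rad/s:
  Y(R1) = 0.0004167+0.000j S between n7,n0
  Y(R2) = 0.007576+0.000j S between n1,n5
  Y(C1) = 0.000+0.2672j S between n6,n7
  I1: injects 0.00197 A into n6 (from n5)
  Y(R3) = 0.0009434+0.000j S between n2,n0
  Y(R4) = 0.001842+0.000j S between n7,n3
  Y(R5) = 0.007874+0.000j S between n6,n3
  Y(C2) = 0.000+0.01150j S between n4,n1
  Y(L1) = 0.000-0.001771j S between n4,n0
  Y(R6) = 0.001083+0.000j S between n6,n7
  Y(R7) = 0.4484+0.000j S between n6,n2
  Y(R8) = 0.6135+0.000j S between n5,n6
  Y(C3) = 0.000+0.04257j S between n4,n0
  Y(R9) = 0.04184+0.000j S between n6,n7
  Y(R10) = 0.02660+0.000j S between n3,n0
  Y(C4) = 0.000+0.2725j S between n0,n2
  Y(R11) = 0.04608+0.000j S between n2,n0
  Y(L2) = 0.000-0.6638j S between n4,n2
  V1: constraint V(n1)−V(n7) = 6.98
  V2: constraint V(n7)−V(n4) = 4.49
Assemble and solve the 9×9 MNA system:
  V(n1)=12.35-1.469j  V(n2)=-0.2058+0.2654j  V(n3)=0.7449+0.3108j  V(n4)=0.8811-1.469j  V(n5)=2.300+1.737j  V(n6)=2.179+1.777j  V(n7)=5.371-1.469j
  i(V1)=-0.07615-0.1076j  i(V2)=-1.091-0.8175j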